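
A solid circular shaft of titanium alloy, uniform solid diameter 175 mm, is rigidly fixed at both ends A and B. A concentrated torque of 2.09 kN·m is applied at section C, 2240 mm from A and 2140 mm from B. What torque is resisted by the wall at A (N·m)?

1020 N·m

With uniform GJ and both ends fixed, compatibility θ_AC = θ_CB gives T_A·a = T_B·b, together with T_A + T_B = T₀.
T_A = T₀·b/(a+b) = 2090·2140/4380 = 1021 N·m; T_B = 1069 N·m.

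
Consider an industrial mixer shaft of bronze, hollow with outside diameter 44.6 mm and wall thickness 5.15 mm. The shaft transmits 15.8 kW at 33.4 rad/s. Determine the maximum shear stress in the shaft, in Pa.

4.18e7 Pa

ω = 33.4 rad/s, so T = P/ω = 15.8×10³ / 33.40 = 473.1 N·m.
J = π(d_o⁴ − d_i⁴)/32 = π(0.0446⁴ − 0.0343⁴)/32 = 2.526×10^-7 m⁴.
τ_max = T·r/J = 473.1 × 0.0223 / 2.526×10^-7 = 4.177×10^7 Pa.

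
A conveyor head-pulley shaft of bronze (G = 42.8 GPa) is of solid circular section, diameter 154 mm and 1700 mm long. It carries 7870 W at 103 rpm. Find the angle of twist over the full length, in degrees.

0.0301°

ω = 2π·103/60 = 10.79 rad/s, so T = P/ω = 7870 / 10.79 = 729.6 N·m.
J = πd⁴/32 = π(0.154)⁴/32 = 5.522×10^-5 m⁴.
θ = T·L/(G·J) = 729.6 × 1.70 / (42.8×10⁹ × 5.522×10^-5) = 5.248×10^-4 rad.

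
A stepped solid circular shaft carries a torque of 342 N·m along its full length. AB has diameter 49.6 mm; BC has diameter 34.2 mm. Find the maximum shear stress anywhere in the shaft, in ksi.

6.32 ksi

Under the same torque, τ_max = 16T/(πd³) is largest where d is smallest — segment BC (d = 34.2 mm).
τ_max = 16·342.0/(π·(0.0342)³) = 4.354×10^7 Pa.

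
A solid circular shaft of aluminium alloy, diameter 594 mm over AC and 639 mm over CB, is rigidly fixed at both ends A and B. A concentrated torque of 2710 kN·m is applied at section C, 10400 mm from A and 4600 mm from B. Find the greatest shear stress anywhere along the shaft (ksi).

Compatibility: T_A·a/J_AC = T_B·b/J_CB with T_A + T_B = T₀.
J_AC = 0.0122 m⁴, J_CB = 0.0164 m⁴, so T_A = T₀·(J_AC/a)/((J_AC/a)+(J_CB/b)) = 672800 N·m, T_B = 2.037e6 N·m.
τ in each portion: τ_AC = 1.63×10^7 Pa, τ_CB = 3.98×10^7 Pa; maximum is in CB.
τ_max = T_CB·r/J = 2.037e6·0.320/0.0164 = 3.976×10^7 Pa.

5.77 ksi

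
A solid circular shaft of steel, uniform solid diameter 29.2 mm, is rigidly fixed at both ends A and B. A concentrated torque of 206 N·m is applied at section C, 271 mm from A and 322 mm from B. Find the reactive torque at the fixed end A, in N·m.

With uniform GJ and both ends fixed, compatibility θ_AC = θ_CB gives T_A·a = T_B·b, together with T_A + T_B = T₀.
T_A = T₀·b/(a+b) = 206.0·322/593.0 = 111.9 N·m; T_B = 94.14 N·m.

112 N·m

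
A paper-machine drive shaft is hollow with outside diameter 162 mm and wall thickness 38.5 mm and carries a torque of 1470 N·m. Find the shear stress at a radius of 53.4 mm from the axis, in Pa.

J = π(d_o⁴ − d_i⁴)/32 = π(0.162⁴ − 0.0850⁴)/32 = 6.249×10^-5 m⁴.
Shear stress varies linearly with radius: τ = T·r/J = 1470 × 0.0534 / 6.249×10^-5 = 1.256×10^6 Pa.

1.26e6 Pa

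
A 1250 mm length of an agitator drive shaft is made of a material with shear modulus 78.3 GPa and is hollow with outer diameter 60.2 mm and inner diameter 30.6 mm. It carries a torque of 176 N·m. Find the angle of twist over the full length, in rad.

J = π(d_o⁴ − d_i⁴)/32 = π(0.0602⁴ − 0.0306⁴)/32 = 1.203×10^-6 m⁴.
θ = T·L/(G·J) = 176.0 × 1.25 / (78.3×10⁹ × 1.203×10^-6) = 2.335×10^-3 rad.

0.00233 rad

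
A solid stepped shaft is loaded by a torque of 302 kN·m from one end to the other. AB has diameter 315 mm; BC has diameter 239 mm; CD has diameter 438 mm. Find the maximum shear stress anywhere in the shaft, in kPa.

113000 kPa

Under the same torque, τ_max = 16T/(πd³) is largest where d is smallest — segment BC (d = 239 mm).
τ_max = 16·302000/(π·(0.239)³) = 1.127×10^8 Pa.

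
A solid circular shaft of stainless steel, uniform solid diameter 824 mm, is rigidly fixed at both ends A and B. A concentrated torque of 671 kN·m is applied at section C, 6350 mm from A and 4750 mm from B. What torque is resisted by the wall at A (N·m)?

With uniform GJ and both ends fixed, compatibility θ_AC = θ_CB gives T_A·a = T_B·b, together with T_A + T_B = T₀.
T_A = T₀·b/(a+b) = 671000·4750/11100 = 287100 N·m; T_B = 383900 N·m.

287000 N·m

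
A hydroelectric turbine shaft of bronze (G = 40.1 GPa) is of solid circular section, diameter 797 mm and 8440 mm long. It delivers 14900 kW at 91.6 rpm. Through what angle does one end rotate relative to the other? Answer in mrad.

ω = 2π·91.6/60 = 9.592 rad/s, so T = P/ω = 14900×10³ / 9.592 = 1.553e6 N·m.
J = πd⁴/32 = π(0.797)⁴/32 = 0.03961 m⁴.
θ = T·L/(G·J) = 1.553e6 × 8.44 / (40.1×10⁹ × 0.03961) = 8.253×10^-3 rad.

8.25 mrad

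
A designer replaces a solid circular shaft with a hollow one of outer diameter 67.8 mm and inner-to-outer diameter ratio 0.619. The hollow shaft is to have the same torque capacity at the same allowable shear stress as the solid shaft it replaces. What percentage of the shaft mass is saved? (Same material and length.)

Equal τ_max and T ⇒ the solid shaft needs d_s³ = d_o³(1−k⁴), so d_s = 67.8·(1−0.619⁴)^(1/3) = 64.30 mm.
Area ratio A_h/A_s = d_o²(1−k²)/d_s² = (1−k²)/(1−k⁴)^(2/3) = 0.6857.
Mass saving = 1 − 0.6857 = 31.4 %.

31.4 %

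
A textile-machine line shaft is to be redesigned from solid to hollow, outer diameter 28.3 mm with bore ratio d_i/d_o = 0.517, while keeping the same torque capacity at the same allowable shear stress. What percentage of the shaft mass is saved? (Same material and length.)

23.0 %

Equal τ_max and T ⇒ the solid shaft needs d_s³ = d_o³(1−k⁴), so d_s = 28.3·(1−0.517⁴)^(1/3) = 27.61 mm.
Area ratio A_h/A_s = d_o²(1−k²)/d_s² = (1−k²)/(1−k⁴)^(2/3) = 0.7698.
Mass saving = 1 − 0.7698 = 23.0 %.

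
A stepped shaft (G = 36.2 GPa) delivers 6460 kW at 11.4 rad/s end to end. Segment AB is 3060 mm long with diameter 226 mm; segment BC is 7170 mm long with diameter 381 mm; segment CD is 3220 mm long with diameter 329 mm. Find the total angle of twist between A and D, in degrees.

ω = 11.4 rad/s, so T = P/ω = 6460×10³ / 11.40 = 566700 N·m.
J_AB = π(0.226)⁴/32 = 2.56×10^-4 m⁴; J_BC = π(0.381)⁴/32 = 2.07×10^-3 m⁴; J_CD = π(0.329)⁴/32 = 1.15×10^-3 m⁴.
θ = (T/G)·Σ L_i/J_i = (566700/36.2×10⁹)·(3.06/2.56×10^-4 + 7.17/2.07×10^-3 + 3.22/1.15×10^-3) = 0.2851 rad.

16.3°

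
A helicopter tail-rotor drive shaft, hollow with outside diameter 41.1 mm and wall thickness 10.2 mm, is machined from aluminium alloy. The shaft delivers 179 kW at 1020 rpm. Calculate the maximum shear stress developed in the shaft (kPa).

131000 kPa

ω = 2π·1020/60 = 106.8 rad/s, so T = P/ω = 179×10³ / 106.8 = 1676 N·m.
J = π(d_o⁴ − d_i⁴)/32 = π(0.0411⁴ − 0.0207⁴)/32 = 2.621×10^-7 m⁴.
τ_max = T·r/J = 1676 × 0.0206 / 2.621×10^-7 = 1.314×10^8 Pa.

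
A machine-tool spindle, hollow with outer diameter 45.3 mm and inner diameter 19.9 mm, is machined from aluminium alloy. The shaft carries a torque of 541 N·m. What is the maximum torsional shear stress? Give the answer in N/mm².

J = π(d_o⁴ − d_i⁴)/32 = π(0.0453⁴ − 0.0199⁴)/32 = 3.980×10^-7 m⁴.
τ_max = T·r/J = 541.0 × 0.0226 / 3.980×10^-7 = 3.079×10^7 Pa.

30.8 N/mm²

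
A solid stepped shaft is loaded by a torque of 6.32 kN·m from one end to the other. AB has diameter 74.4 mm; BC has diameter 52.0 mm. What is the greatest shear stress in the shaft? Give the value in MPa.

229 MPa

Under the same torque, τ_max = 16T/(πd³) is largest where d is smallest — segment BC (d = 52.0 mm).
τ_max = 16·6320/(π·(0.0520)³) = 2.289×10^8 Pa.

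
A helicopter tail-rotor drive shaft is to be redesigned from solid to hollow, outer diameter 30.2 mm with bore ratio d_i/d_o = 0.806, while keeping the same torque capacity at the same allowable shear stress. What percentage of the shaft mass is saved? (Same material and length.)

49.5 %

Equal τ_max and T ⇒ the solid shaft needs d_s³ = d_o³(1−k⁴), so d_s = 30.2·(1−0.806⁴)^(1/3) = 25.16 mm.
Area ratio A_h/A_s = d_o²(1−k²)/d_s² = (1−k²)/(1−k⁴)^(2/3) = 0.5049.
Mass saving = 1 − 0.5049 = 49.5 %.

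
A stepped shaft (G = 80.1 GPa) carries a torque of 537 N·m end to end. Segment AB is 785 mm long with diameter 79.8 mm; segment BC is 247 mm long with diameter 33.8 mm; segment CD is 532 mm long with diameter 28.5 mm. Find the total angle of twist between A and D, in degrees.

3.97°

J_AB = π(0.0798)⁴/32 = 3.98×10^-6 m⁴; J_BC = π(0.0338)⁴/32 = 1.28×10^-7 m⁴; J_CD = π(0.0285)⁴/32 = 6.48×10^-8 m⁴.
θ = (T/G)·Σ L_i/J_i = (537.0/80.1×10⁹)·(0.785/3.98×10^-6 + 0.247/1.28×10^-7 + 0.532/6.48×10^-8) = 0.06931 rad.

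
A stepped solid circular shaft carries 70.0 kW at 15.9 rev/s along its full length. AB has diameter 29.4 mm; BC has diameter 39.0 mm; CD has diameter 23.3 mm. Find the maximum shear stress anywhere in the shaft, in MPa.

ω = 2π·15.9 = 99.90 rad/s, so T = P/ω = 70.0×10³ / 99.90 = 700.7 N·m.
Under the same torque, τ_max = 16T/(πd³) is largest where d is smallest — segment CD (d = 23.3 mm).
τ_max = 16·700.7/(π·(0.0233)³) = 2.821×10^8 Pa.

282 MPa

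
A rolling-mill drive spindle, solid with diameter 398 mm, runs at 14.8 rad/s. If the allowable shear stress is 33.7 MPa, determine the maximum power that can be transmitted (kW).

J = πd⁴/32 = π(0.398)⁴/32 = 2.463×10^-3 m⁴.
T_max = τ_allow·J/r = 3.37×10^7 × 2.463×10^-3 / 0.199 = 417200 N·m.
ω = 14.8 rad/s, so P_max = T_max·ω = 6.174×10^6 W.

6170 kW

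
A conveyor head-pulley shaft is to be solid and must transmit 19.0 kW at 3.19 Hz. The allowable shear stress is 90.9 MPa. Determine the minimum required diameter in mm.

37.6 mm

ω = 2π·3.19 = 20.04 rad/s, so T = P/ω = 19.0×10³ / 20.04 = 947.9 N·m.
For a solid shaft τ_max = 16T/(πd³), so d = (16T/(π τ_allow))^(1/3) = (16·947.9/(π·9.09×10^7))^(1/3) = 0.03759 m.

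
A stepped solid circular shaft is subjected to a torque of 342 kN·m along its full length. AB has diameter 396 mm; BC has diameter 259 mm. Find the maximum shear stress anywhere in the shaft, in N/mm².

100 N/mm²

Under the same torque, τ_max = 16T/(πd³) is largest where d is smallest — segment BC (d = 259 mm).
τ_max = 16·342000/(π·(0.259)³) = 1.003×10^8 Pa.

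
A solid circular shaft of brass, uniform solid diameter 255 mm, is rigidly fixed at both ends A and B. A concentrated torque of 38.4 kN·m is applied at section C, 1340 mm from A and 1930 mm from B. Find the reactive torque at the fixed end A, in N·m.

22700 N·m

With uniform GJ and both ends fixed, compatibility θ_AC = θ_CB gives T_A·a = T_B·b, together with T_A + T_B = T₀.
T_A = T₀·b/(a+b) = 38400·1930/3270 = 22660 N·m; T_B = 15740 N·m.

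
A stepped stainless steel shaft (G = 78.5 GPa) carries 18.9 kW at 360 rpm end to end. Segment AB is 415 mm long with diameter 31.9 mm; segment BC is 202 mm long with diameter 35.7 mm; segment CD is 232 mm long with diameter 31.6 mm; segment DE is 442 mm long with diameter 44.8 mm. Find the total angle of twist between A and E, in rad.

ω = 2π·360/60 = 37.70 rad/s, so T = P/ω = 18.9×10³ / 37.70 = 501.3 N·m.
J_AB = π(0.0319)⁴/32 = 1.02×10^-7 m⁴; J_BC = π(0.0357)⁴/32 = 1.59×10^-7 m⁴; J_CD = π(0.0316)⁴/32 = 9.79×10^-8 m⁴; J_DE = π(0.0448)⁴/32 = 3.95×10^-7 m⁴.
θ = (T/G)·Σ L_i/J_i = (501.3/78.5×10⁹)·(0.415/1.02×10^-7 + 0.202/1.59×10^-7 + 0.232/9.79×10^-8 + 0.442/3.95×10^-7) = 0.05643 rad.

0.0564 rad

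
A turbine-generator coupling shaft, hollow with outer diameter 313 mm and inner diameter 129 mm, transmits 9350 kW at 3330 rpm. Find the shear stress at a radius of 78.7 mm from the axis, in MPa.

ω = 2π·3330/60 = 348.7 rad/s, so T = P/ω = 9350×10³ / 348.7 = 26810 N·m.
J = π(d_o⁴ − d_i⁴)/32 = π(0.313⁴ − 0.129⁴)/32 = 9.151×10^-4 m⁴.
Shear stress varies linearly with radius: τ = T·r/J = 26810 × 0.0787 / 9.151×10^-4 = 2.306×10^6 Pa.

2.31 MPa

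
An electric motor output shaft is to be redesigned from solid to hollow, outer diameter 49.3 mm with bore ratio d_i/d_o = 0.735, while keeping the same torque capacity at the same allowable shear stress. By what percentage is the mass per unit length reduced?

42.1 %

Equal τ_max and T ⇒ the solid shaft needs d_s³ = d_o³(1−k⁴), so d_s = 49.3·(1−0.735⁴)^(1/3) = 43.94 mm.
Area ratio A_h/A_s = d_o²(1−k²)/d_s² = (1−k²)/(1−k⁴)^(2/3) = 0.5787.
Mass saving = 1 − 0.5787 = 42.1 %.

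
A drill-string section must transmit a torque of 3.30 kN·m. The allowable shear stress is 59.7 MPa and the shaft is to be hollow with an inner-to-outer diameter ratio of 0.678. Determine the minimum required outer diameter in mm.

70.9 mm

For a hollow shaft with d_i/d_o = 0.678: τ_max = 16T/(π d_o³ (1−k⁴)), so d_o = [16T/(π τ_allow (1−k⁴))]^(1/3) = [16·3300/(π·5.97×10^7·0.7887)]^(1/3) = 0.07094 m.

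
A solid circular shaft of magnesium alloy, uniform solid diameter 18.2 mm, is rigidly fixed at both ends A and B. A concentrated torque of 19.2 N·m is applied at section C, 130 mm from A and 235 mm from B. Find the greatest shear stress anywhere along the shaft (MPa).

With uniform GJ and both ends fixed, compatibility θ_AC = θ_CB gives T_A·a = T_B·b, together with T_A + T_B = T₀.
T_A = T₀·b/(a+b) = 19.20·235/365.0 = 12.36 N·m; T_B = 6.838 N·m.
τ in each portion: τ_AC = 1.04×10^7 Pa, τ_CB = 5.78×10^6 Pa; maximum is in AC.
τ_max = T_AC·r/J = 12.36·0.00910/1.08×10^-8 = 1.044×10^7 Pa.

10.4 MPa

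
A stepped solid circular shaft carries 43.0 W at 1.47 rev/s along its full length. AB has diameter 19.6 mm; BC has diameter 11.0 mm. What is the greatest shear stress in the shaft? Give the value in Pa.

1.78e7 Pa

ω = 2π·1.47 = 9.236 rad/s, so T = P/ω = 43.0 / 9.236 = 4.656 N·m.
Under the same torque, τ_max = 16T/(πd³) is largest where d is smallest — segment BC (d = 11.0 mm).
τ_max = 16·4.656/(π·(0.0110)³) = 1.781×10^7 Pa.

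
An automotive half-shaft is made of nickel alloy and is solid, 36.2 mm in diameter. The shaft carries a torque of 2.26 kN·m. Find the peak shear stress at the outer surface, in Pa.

2.43e8 Pa

J = πd⁴/32 = π(0.0362)⁴/32 = 1.686×10^-7 m⁴.
τ_max = T·r/J = 2260 × 0.0181 / 1.686×10^-7 = 2.426×10^8 Pa.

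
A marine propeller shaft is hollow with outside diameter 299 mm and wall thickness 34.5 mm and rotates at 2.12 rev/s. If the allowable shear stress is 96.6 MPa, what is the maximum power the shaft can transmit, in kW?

4390 kW

J = π(d_o⁴ − d_i⁴)/32 = π(0.299⁴ − 0.230⁴)/32 = 5.099×10^-4 m⁴.
T_max = τ_allow·J/r = 9.66×10^7 × 5.099×10^-4 / 0.149 = 329500 N·m.
ω = 2π·2.12 = 13.32 rad/s, so P_max = T_max·ω = 4.389×10^6 W.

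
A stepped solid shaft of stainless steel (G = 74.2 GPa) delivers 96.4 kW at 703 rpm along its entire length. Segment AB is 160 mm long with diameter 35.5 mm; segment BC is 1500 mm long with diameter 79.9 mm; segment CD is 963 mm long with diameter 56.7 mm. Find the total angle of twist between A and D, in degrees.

ω = 2π·703/60 = 73.62 rad/s, so T = P/ω = 96.4×10³ / 73.62 = 1309 N·m.
J_AB = π(0.0355)⁴/32 = 1.56×10^-7 m⁴; J_BC = π(0.0799)⁴/32 = 4.00×10^-6 m⁴; J_CD = π(0.0567)⁴/32 = 1.01×10^-6 m⁴.
θ = (T/G)·Σ L_i/J_i = (1309/74.2×10⁹)·(0.160/1.56×10^-7 + 1.50/4.00×10^-6 + 0.963/1.01×10^-6) = 0.04147 rad.

2.38°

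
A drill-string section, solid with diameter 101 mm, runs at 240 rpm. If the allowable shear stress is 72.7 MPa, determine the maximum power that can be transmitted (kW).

J = πd⁴/32 = π(0.101)⁴/32 = 1.022×10^-5 m⁴.
T_max = τ_allow·J/r = 7.27×10^7 × 1.022×10^-5 / 0.0505 = 14710 N·m.
ω = 2π·240/60 = 25.13 rad/s, so P_max = T_max·ω = 3.696×10^5 W.

370 kW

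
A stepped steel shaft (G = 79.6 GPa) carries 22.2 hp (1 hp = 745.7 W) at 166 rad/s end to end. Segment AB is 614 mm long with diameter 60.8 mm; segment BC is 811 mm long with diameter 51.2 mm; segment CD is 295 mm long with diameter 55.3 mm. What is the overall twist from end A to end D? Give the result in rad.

ω = 166 rad/s, so T = P/ω = 22.2×745.7 / 166.0 = 99.73 N·m.
J_AB = π(0.0608)⁴/32 = 1.34×10^-6 m⁴; J_BC = π(0.0512)⁴/32 = 6.75×10^-7 m⁴; J_CD = π(0.0553)⁴/32 = 9.18×10^-7 m⁴.
θ = (T/G)·Σ L_i/J_i = (99.73/79.6×10⁹)·(0.614/1.34×10^-6 + 0.811/6.75×10^-7 + 0.295/9.18×10^-7) = 2.482×10^-3 rad.

0.00248 rad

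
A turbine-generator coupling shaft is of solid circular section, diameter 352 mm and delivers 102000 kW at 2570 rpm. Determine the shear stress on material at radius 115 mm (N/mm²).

ω = 2π·2570/60 = 269.1 rad/s, so T = P/ω = 102000×10³ / 269.1 = 379000 N·m.
J = πd⁴/32 = π(0.352)⁴/32 = 1.507×10^-3 m⁴.
Shear stress varies linearly with radius: τ = T·r/J = 379000 × 0.115 / 1.507×10^-3 = 2.892×10^7 Pa.

28.9 N/mm²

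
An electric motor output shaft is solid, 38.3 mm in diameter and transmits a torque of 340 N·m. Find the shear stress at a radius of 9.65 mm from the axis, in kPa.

J = πd⁴/32 = π(0.0383)⁴/32 = 2.112×10^-7 m⁴.
Shear stress varies linearly with radius: τ = T·r/J = 340.0 × 0.00965 / 2.112×10^-7 = 1.553×10^7 Pa.

15500 kPa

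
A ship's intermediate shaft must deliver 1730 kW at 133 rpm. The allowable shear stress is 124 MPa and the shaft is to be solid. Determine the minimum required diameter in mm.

172 mm

ω = 2π·133/60 = 13.93 rad/s, so T = P/ω = 1730×10³ / 13.93 = 124200 N·m.
For a solid shaft τ_max = 16T/(πd³), so d = (16T/(π τ_allow))^(1/3) = (16·124200/(π·1.24×10^8))^(1/3) = 0.1721 m.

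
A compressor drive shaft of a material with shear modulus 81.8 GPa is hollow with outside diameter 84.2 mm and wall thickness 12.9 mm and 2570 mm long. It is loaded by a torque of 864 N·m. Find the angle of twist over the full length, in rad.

J = π(d_o⁴ − d_i⁴)/32 = π(0.0842⁴ − 0.0584⁴)/32 = 3.793×10^-6 m⁴.
θ = T·L/(G·J) = 864.0 × 2.57 / (81.8×10⁹ × 3.793×10^-6) = 7.157×10^-3 rad.

0.00716 rad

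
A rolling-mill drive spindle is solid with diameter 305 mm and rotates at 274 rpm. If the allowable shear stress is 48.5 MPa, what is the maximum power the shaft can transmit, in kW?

J = πd⁴/32 = π(0.305)⁴/32 = 8.496×10^-4 m⁴.
T_max = τ_allow·J/r = 4.85×10^7 × 8.496×10^-4 / 0.152 = 270200 N·m.
ω = 2π·274/60 = 28.69 rad/s, so P_max = T_max·ω = 7.753×10^6 W.

7750 kW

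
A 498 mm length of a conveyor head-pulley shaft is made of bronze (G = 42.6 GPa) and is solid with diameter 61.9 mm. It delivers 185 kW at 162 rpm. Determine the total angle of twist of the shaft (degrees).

ω = 2π·162/60 = 16.96 rad/s, so T = P/ω = 185×10³ / 16.96 = 10910 N·m.
J = πd⁴/32 = π(0.0619)⁴/32 = 1.441×10^-6 m⁴.
θ = T·L/(G·J) = 10910 × 0.498 / (42.6×10⁹ × 1.441×10^-6) = 0.08845 rad.

5.07°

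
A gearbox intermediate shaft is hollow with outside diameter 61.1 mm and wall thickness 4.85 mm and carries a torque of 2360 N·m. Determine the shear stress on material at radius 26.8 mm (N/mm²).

92.6 N/mm²

J = π(d_o⁴ − d_i⁴)/32 = π(0.0611⁴ − 0.0514⁴)/32 = 6.830×10^-7 m⁴.
Shear stress varies linearly with radius: τ = T·r/J = 2360 × 0.0268 / 6.830×10^-7 = 9.260×10^7 Pa.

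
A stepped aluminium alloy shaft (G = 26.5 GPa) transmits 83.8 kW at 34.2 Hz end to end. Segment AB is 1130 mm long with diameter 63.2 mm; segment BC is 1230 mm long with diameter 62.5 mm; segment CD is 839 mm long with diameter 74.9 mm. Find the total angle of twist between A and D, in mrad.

ω = 2π·34.2 = 214.9 rad/s, so T = P/ω = 83.8×10³ / 214.9 = 390.0 N·m.
J_AB = π(0.0632)⁴/32 = 1.57×10^-6 m⁴; J_BC = π(0.0625)⁴/32 = 1.50×10^-6 m⁴; J_CD = π(0.0749)⁴/32 = 3.09×10^-6 m⁴.
θ = (T/G)·Σ L_i/J_i = (390.0/26.5×10⁹)·(1.13/1.57×10^-6 + 1.23/1.50×10^-6 + 0.839/3.09×10^-6) = 0.02670 rad.

26.7 mrad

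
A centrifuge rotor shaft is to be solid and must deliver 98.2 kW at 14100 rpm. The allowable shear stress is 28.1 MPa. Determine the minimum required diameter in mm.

ω = 2π·14100/60 = 1477 rad/s, so T = P/ω = 98.2×10³ / 1477 = 66.51 N·m.
For a solid shaft τ_max = 16T/(πd³), so d = (16T/(π τ_allow))^(1/3) = (16·66.51/(π·2.81×10^7))^(1/3) = 0.02293 m.

22.9 mm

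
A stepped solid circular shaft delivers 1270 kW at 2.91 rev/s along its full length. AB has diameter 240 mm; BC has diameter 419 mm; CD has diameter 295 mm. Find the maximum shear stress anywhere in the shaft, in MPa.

25.6 MPa

ω = 2π·2.91 = 18.28 rad/s, so T = P/ω = 1270×10³ / 18.28 = 69460 N·m.
Under the same torque, τ_max = 16T/(πd³) is largest where d is smallest — segment AB (d = 240 mm).
τ_max = 16·69460/(π·(0.240)³) = 2.559×10^7 Pa.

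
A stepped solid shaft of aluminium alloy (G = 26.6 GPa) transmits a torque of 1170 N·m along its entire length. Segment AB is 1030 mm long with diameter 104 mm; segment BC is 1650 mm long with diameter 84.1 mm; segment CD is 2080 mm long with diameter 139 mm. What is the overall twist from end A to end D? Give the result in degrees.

1.22°

J_AB = π(0.104)⁴/32 = 1.15×10^-5 m⁴; J_BC = π(0.0841)⁴/32 = 4.91×10^-6 m⁴; J_CD = π(0.139)⁴/32 = 3.66×10^-5 m⁴.
θ = (T/G)·Σ L_i/J_i = (1170/26.6×10⁹)·(1.03/1.15×10^-5 + 1.65/4.91×10^-6 + 2.08/3.66×10^-5) = 0.02122 rad.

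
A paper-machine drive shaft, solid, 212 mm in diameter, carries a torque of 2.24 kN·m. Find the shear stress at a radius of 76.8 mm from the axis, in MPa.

0.867 MPa

J = πd⁴/32 = π(0.212)⁴/32 = 1.983×10^-4 m⁴.
Shear stress varies linearly with radius: τ = T·r/J = 2240 × 0.0768 / 1.983×10^-4 = 8.675×10^5 Pa.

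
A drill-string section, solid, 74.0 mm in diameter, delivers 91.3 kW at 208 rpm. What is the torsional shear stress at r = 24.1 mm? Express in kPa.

34300 kPa

ω = 2π·208/60 = 21.78 rad/s, so T = P/ω = 91.3×10³ / 21.78 = 4192 N·m.
J = πd⁴/32 = π(0.0740)⁴/32 = 2.944×10^-6 m⁴.
Shear stress varies linearly with radius: τ = T·r/J = 4192 × 0.0241 / 2.944×10^-6 = 3.431×10^7 Pa.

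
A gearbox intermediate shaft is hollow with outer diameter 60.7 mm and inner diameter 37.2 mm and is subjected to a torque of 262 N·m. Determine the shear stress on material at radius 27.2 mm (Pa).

6.23e6 Pa

J = π(d_o⁴ − d_i⁴)/32 = π(0.0607⁴ − 0.0372⁴)/32 = 1.145×10^-6 m⁴.
Shear stress varies linearly with radius: τ = T·r/J = 262.0 × 0.0272 / 1.145×10^-6 = 6.225×10^6 Pa.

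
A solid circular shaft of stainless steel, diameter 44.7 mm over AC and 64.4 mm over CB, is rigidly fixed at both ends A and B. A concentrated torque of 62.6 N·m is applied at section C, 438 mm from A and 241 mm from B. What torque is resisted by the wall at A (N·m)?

7.09 N·m

Compatibility: T_A·a/J_AC = T_B·b/J_CB with T_A + T_B = T₀.
J_AC = 3.92×10^-7 m⁴, J_CB = 1.69×10^-6 m⁴, so T_A = T₀·(J_AC/a)/((J_AC/a)+(J_CB/b)) = 7.089 N·m, T_B = 55.51 N·m.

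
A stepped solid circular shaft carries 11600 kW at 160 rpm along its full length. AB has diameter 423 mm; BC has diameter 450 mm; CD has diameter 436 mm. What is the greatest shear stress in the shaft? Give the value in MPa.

46.6 MPa

ω = 2π·160/60 = 16.76 rad/s, so T = P/ω = 11600×10³ / 16.76 = 692300 N·m.
Under the same torque, τ_max = 16T/(πd³) is largest where d is smallest — segment AB (d = 423 mm).
τ_max = 16·692300/(π·(0.423)³) = 4.659×10^7 Pa.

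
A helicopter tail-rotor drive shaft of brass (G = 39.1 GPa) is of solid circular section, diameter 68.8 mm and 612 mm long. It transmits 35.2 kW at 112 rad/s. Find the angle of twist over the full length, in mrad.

ω = 112 rad/s, so T = P/ω = 35.2×10³ / 112.0 = 314.3 N·m.
J = πd⁴/32 = π(0.0688)⁴/32 = 2.200×10^-6 m⁴.
θ = T·L/(G·J) = 314.3 × 0.612 / (39.1×10⁹ × 2.200×10^-6) = 2.236×10^-3 rad.

2.24 mrad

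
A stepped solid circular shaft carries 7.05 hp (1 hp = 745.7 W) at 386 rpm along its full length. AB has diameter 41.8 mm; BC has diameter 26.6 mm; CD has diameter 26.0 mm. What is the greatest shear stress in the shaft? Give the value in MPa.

ω = 2π·386/60 = 40.42 rad/s, so T = P/ω = 7.05×745.7 / 40.42 = 130.1 N·m.
Under the same torque, τ_max = 16T/(πd³) is largest where d is smallest — segment CD (d = 26.0 mm).
τ_max = 16·130.1/(π·(0.0260)³) = 3.769×10^7 Pa.

37.7 MPa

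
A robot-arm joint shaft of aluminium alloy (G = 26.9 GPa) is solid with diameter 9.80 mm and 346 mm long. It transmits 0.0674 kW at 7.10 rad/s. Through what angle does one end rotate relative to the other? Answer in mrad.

ω = 7.10 rad/s, so T = P/ω = 0.0674×10³ / 7.100 = 9.493 N·m.
J = πd⁴/32 = π(0.00980)⁴/32 = 9.055×10^-10 m⁴.
θ = T·L/(G·J) = 9.493 × 0.346 / (26.9×10⁹ × 9.055×10^-10) = 0.1348 rad.

135 mrad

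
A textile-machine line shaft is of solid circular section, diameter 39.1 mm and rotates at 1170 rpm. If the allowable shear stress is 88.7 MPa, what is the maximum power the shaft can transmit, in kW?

128 kW

J = πd⁴/32 = π(0.0391)⁴/32 = 2.295×10^-7 m⁴.
T_max = τ_allow·J/r = 8.87×10^7 × 2.295×10^-7 / 0.0196 = 1041 N·m.
ω = 2π·1170/60 = 122.5 rad/s, so P_max = T_max·ω = 1.276×10^5 W.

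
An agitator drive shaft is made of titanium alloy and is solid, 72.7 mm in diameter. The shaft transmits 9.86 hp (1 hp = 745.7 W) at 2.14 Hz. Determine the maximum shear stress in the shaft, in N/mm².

7.25 N/mm²

ω = 2π·2.14 = 13.45 rad/s, so T = P/ω = 9.86×745.7 / 13.45 = 546.8 N·m.
J = πd⁴/32 = π(0.0727)⁴/32 = 2.742×10^-6 m⁴.
τ_max = T·r/J = 546.8 × 0.0364 / 2.742×10^-6 = 7.248×10^6 Pa.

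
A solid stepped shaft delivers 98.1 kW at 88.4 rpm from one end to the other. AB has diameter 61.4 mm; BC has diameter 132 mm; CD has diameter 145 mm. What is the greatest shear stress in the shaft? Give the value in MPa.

233 MPa

ω = 2π·88.4/60 = 9.257 rad/s, so T = P/ω = 98.1×10³ / 9.257 = 10600 N·m.
Under the same torque, τ_max = 16T/(πd³) is largest where d is smallest — segment AB (d = 61.4 mm).
τ_max = 16·10600/(π·(0.0614)³) = 2.332×10^8 Pa.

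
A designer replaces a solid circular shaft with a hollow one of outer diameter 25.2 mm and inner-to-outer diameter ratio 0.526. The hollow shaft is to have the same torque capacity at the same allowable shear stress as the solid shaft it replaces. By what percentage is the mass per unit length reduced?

Equal τ_max and T ⇒ the solid shaft needs d_s³ = d_o³(1−k⁴), so d_s = 25.2·(1−0.526⁴)^(1/3) = 24.54 mm.
Area ratio A_h/A_s = d_o²(1−k²)/d_s² = (1−k²)/(1−k⁴)^(2/3) = 0.7628.
Mass saving = 1 − 0.7628 = 23.7 %.

23.7 %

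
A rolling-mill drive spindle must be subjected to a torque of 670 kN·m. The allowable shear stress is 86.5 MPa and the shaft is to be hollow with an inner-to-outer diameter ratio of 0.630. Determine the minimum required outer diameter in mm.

For a hollow shaft with d_i/d_o = 0.630: τ_max = 16T/(π d_o³ (1−k⁴)), so d_o = [16T/(π τ_allow (1−k⁴))]^(1/3) = [16·670000/(π·8.65×10^7·0.8425)]^(1/3) = 0.3604 m.

360 mm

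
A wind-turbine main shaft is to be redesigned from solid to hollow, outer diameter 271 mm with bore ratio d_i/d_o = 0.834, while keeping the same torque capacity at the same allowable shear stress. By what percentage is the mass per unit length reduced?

52.7 %

Equal τ_max and T ⇒ the solid shaft needs d_s³ = d_o³(1−k⁴), so d_s = 271·(1−0.834⁴)^(1/3) = 217.4 mm.
Area ratio A_h/A_s = d_o²(1−k²)/d_s² = (1−k²)/(1−k⁴)^(2/3) = 0.4731.
Mass saving = 1 − 0.4731 = 52.7 %.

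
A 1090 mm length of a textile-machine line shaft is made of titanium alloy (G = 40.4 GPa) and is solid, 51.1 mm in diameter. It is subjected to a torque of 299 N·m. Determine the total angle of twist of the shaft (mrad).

J = πd⁴/32 = π(0.0511)⁴/32 = 6.694×10^-7 m⁴.
θ = T·L/(G·J) = 299.0 × 1.09 / (40.4×10⁹ × 6.694×10^-7) = 0.01205 rad.

12.1 mrad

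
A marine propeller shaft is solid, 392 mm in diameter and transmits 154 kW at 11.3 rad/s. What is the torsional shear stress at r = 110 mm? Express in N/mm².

ω = 11.3 rad/s, so T = P/ω = 154×10³ / 11.30 = 13630 N·m.
J = πd⁴/32 = π(0.392)⁴/32 = 2.318×10^-3 m⁴.
Shear stress varies linearly with radius: τ = T·r/J = 13630 × 0.110 / 2.318×10^-3 = 6.467×10^5 Pa.

0.647 N/mm²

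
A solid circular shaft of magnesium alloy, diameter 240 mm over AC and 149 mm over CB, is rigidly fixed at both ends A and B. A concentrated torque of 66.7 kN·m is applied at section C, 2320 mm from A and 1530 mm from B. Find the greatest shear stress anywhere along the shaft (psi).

Compatibility: T_A·a/J_AC = T_B·b/J_CB with T_A + T_B = T₀.
J_AC = 3.26×10^-4 m⁴, J_CB = 4.84×10^-5 m⁴, so T_A = T₀·(J_AC/a)/((J_AC/a)+(J_CB/b)) = 54440 N·m, T_B = 12260 N·m.
τ in each portion: τ_AC = 2.01×10^7 Pa, τ_CB = 1.89×10^7 Pa; maximum is in AC.
τ_max = T_AC·r/J = 54440·0.120/3.26×10^-4 = 2.006×10^7 Pa.

2910 psi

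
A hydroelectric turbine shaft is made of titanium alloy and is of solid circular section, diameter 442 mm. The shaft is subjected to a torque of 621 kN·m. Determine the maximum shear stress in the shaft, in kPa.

J = πd⁴/32 = π(0.442)⁴/32 = 3.747×10^-3 m⁴.
τ_max = T·r/J = 621000 × 0.221 / 3.747×10^-3 = 3.663×10^7 Pa.

36600 kPa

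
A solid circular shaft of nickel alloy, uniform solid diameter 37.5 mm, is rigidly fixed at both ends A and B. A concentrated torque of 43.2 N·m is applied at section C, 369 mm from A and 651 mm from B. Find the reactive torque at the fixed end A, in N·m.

With uniform GJ and both ends fixed, compatibility θ_AC = θ_CB gives T_A·a = T_B·b, together with T_A + T_B = T₀.
T_A = T₀·b/(a+b) = 43.20·651/1020 = 27.57 N·m; T_B = 15.63 N·m.

27.6 N·m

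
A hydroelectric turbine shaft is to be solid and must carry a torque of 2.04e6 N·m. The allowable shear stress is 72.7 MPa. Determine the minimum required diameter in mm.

For a solid shaft τ_max = 16T/(πd³), so d = (16T/(π τ_allow))^(1/3) = (16·2.040e6/(π·7.27×10^7))^(1/3) = 0.5228 m.

523 mm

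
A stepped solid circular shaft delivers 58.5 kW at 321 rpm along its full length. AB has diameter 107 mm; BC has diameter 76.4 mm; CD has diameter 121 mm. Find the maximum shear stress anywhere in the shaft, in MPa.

ω = 2π·321/60 = 33.62 rad/s, so T = P/ω = 58.5×10³ / 33.62 = 1740 N·m.
Under the same torque, τ_max = 16T/(πd³) is largest where d is smallest — segment BC (d = 76.4 mm).
τ_max = 16·1740/(π·(0.0764)³) = 1.988×10^7 Pa.

19.9 MPa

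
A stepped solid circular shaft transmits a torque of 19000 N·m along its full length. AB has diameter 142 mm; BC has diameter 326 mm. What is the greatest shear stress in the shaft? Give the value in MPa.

Under the same torque, τ_max = 16T/(πd³) is largest where d is smallest — segment AB (d = 142 mm).
τ_max = 16·19000/(π·(0.142)³) = 3.380×10^7 Pa.

33.8 MPa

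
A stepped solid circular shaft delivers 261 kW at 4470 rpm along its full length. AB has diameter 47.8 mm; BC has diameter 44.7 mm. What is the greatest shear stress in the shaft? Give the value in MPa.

31.8 MPa

ω = 2π·4470/60 = 468.1 rad/s, so T = P/ω = 261×10³ / 468.1 = 557.6 N·m.
Under the same torque, τ_max = 16T/(πd³) is largest where d is smallest — segment BC (d = 44.7 mm).
τ_max = 16·557.6/(π·(0.0447)³) = 3.179×10^7 Pa.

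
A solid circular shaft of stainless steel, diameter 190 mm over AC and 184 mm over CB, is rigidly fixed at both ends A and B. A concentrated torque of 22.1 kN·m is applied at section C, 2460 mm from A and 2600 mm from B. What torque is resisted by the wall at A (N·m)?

12100 N·m

Compatibility: T_A·a/J_AC = T_B·b/J_CB with T_A + T_B = T₀.
J_AC = 1.28×10^-4 m⁴, J_CB = 1.13×10^-4 m⁴, so T_A = T₀·(J_AC/a)/((J_AC/a)+(J_CB/b)) = 12060 N·m, T_B = 10040 N·m.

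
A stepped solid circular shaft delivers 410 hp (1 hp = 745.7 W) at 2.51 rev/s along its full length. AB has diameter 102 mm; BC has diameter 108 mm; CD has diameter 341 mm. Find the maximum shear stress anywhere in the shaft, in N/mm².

93.0 N/mm²

ω = 2π·2.51 = 15.77 rad/s, so T = P/ω = 410×745.7 / 15.77 = 19390 N·m.
Under the same torque, τ_max = 16T/(πd³) is largest where d is smallest — segment AB (d = 102 mm).
τ_max = 16·19390/(π·(0.102)³) = 9.304×10^7 Pa.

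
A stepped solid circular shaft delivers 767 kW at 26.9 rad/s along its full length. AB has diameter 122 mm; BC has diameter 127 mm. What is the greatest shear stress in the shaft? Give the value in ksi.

11.6 ksi

ω = 26.9 rad/s, so T = P/ω = 767×10³ / 26.90 = 28510 N·m.
Under the same torque, τ_max = 16T/(πd³) is largest where d is smallest — segment AB (d = 122 mm).
τ_max = 16·28510/(π·(0.122)³) = 7.997×10^7 Pa.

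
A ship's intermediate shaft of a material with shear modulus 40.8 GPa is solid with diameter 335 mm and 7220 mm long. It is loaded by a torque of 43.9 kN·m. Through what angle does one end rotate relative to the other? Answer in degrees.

J = πd⁴/32 = π(0.335)⁴/32 = 1.236×10^-3 m⁴.
θ = T·L/(G·J) = 43900 × 7.22 / (40.8×10⁹ × 1.236×10^-3) = 6.283×10^-3 rad.

0.360°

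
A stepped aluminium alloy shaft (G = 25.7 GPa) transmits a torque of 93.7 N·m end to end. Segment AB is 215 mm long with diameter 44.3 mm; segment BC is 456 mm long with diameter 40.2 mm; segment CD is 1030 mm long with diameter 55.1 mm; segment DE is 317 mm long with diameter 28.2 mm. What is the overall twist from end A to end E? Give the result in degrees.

1.79°

J_AB = π(0.0443)⁴/32 = 3.78×10^-7 m⁴; J_BC = π(0.0402)⁴/32 = 2.56×10^-7 m⁴; J_CD = π(0.0551)⁴/32 = 9.05×10^-7 m⁴; J_DE = π(0.0282)⁴/32 = 6.21×10^-8 m⁴.
θ = (T/G)·Σ L_i/J_i = (93.70/25.7×10⁹)·(0.215/3.78×10^-7 + 0.456/2.56×10^-7 + 1.03/9.05×10^-7 + 0.317/6.21×10^-8) = 0.03132 rad.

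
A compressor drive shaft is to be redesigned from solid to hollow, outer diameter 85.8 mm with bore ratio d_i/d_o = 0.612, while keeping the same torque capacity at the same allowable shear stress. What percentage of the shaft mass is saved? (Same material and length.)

30.8 %

Equal τ_max and T ⇒ the solid shaft needs d_s³ = d_o³(1−k⁴), so d_s = 85.8·(1−0.612⁴)^(1/3) = 81.58 mm.
Area ratio A_h/A_s = d_o²(1−k²)/d_s² = (1−k²)/(1−k⁴)^(2/3) = 0.6918.
Mass saving = 1 − 0.6918 = 30.8 %.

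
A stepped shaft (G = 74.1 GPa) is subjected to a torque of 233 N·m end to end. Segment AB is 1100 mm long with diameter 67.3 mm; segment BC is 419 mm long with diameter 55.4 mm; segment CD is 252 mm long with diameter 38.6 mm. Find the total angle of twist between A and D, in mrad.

6.78 mrad

J_AB = π(0.0673)⁴/32 = 2.01×10^-6 m⁴; J_BC = π(0.0554)⁴/32 = 9.25×10^-7 m⁴; J_CD = π(0.0386)⁴/32 = 2.18×10^-7 m⁴.
θ = (T/G)·Σ L_i/J_i = (233.0/74.1×10⁹)·(1.10/2.01×10^-6 + 0.419/9.25×10^-7 + 0.252/2.18×10^-7) = 6.778×10^-3 rad.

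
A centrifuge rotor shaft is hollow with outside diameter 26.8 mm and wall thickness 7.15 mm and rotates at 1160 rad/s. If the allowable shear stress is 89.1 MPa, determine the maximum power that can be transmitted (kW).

372 kW

J = π(d_o⁴ − d_i⁴)/32 = π(0.0268⁴ − 0.0125⁴)/32 = 4.825×10^-8 m⁴.
T_max = τ_allow·J/r = 8.91×10^7 × 4.825×10^-8 / 0.0134 = 320.8 N·m.
ω = 1160 rad/s, so P_max = T_max·ω = 3.721×10^5 W.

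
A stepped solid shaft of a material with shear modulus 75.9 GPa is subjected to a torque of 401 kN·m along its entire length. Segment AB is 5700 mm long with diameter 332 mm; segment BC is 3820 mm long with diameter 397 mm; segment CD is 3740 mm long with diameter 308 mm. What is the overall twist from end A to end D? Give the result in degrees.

J_AB = π(0.332)⁴/32 = 1.19×10^-3 m⁴; J_BC = π(0.397)⁴/32 = 2.44×10^-3 m⁴; J_CD = π(0.308)⁴/32 = 8.83×10^-4 m⁴.
θ = (T/G)·Σ L_i/J_i = (401000/75.9×10⁹)·(5.70/1.19×10^-3 + 3.82/2.44×10^-3 + 3.74/8.83×10^-4) = 0.05589 rad.

3.20°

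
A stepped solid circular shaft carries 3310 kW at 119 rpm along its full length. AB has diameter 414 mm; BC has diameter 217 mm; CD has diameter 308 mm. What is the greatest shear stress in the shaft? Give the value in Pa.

1.32e8 Pa

ω = 2π·119/60 = 12.46 rad/s, so T = P/ω = 3310×10³ / 12.46 = 265600 N·m.
Under the same torque, τ_max = 16T/(πd³) is largest where d is smallest — segment BC (d = 217 mm).
τ_max = 16·265600/(π·(0.217)³) = 1.324×10^8 Pa.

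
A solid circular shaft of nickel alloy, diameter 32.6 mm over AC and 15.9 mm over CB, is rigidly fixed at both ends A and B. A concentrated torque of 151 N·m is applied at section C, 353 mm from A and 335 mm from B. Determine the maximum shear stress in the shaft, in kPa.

Compatibility: T_A·a/J_AC = T_B·b/J_CB with T_A + T_B = T₀.
J_AC = 1.11×10^-7 m⁴, J_CB = 6.27×10^-9 m⁴, so T_A = T₀·(J_AC/a)/((J_AC/a)+(J_CB/b)) = 142.5 N·m, T_B = 8.497 N·m.
τ in each portion: τ_AC = 2.09×10^7 Pa, τ_CB = 1.08×10^7 Pa; maximum is in AC.
τ_max = T_AC·r/J = 142.5·0.0163/1.11×10^-7 = 2.095×10^7 Pa.

20900 kPa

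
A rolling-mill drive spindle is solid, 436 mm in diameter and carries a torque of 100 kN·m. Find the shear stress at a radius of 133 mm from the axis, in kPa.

J = πd⁴/32 = π(0.436)⁴/32 = 3.548×10^-3 m⁴.
Shear stress varies linearly with radius: τ = T·r/J = 100000 × 0.133 / 3.548×10^-3 = 3.749×10^6 Pa.

3750 kPa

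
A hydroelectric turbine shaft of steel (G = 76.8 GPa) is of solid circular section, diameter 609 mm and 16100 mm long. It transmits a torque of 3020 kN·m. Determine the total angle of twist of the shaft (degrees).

J = πd⁴/32 = π(0.609)⁴/32 = 0.01350 m⁴.
θ = T·L/(G·J) = 3.020e6 × 16.1 / (76.8×10⁹ × 0.01350) = 0.04688 rad.

2.69°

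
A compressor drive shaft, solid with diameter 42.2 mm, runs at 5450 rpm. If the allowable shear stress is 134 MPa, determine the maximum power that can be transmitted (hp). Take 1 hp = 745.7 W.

J = πd⁴/32 = π(0.0422)⁴/32 = 3.114×10^-7 m⁴.
T_max = τ_allow·J/r = 1.34×10^8 × 3.114×10^-7 / 0.0211 = 1977 N·m.
ω = 2π·5450/60 = 570.7 rad/s, so P_max = T_max·ω = 1.128×10^6 W.

1510 hp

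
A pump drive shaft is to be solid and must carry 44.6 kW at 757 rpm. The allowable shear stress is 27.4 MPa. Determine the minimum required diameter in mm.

47.1 mm

ω = 2π·757/60 = 79.27 rad/s, so T = P/ω = 44.6×10³ / 79.27 = 562.6 N·m.
For a solid shaft τ_max = 16T/(πd³), so d = (16T/(π τ_allow))^(1/3) = (16·562.6/(π·2.74×10^7))^(1/3) = 0.04711 m.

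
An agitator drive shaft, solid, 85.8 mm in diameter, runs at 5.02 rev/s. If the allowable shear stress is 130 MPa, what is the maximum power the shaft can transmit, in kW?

J = πd⁴/32 = π(0.0858)⁴/32 = 5.320×10^-6 m⁴.
T_max = τ_allow·J/r = 1.30×10^8 × 5.320×10^-6 / 0.0429 = 16120 N·m.
ω = 2π·5.02 = 31.54 rad/s, so P_max = T_max·ω = 5.085×10^5 W.

509 kW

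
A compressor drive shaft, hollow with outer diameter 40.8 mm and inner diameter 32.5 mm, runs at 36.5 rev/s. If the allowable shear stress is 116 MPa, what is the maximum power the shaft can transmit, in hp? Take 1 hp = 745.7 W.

J = π(d_o⁴ − d_i⁴)/32 = π(0.0408⁴ − 0.0325⁴)/32 = 1.625×10^-7 m⁴.
T_max = τ_allow·J/r = 1.16×10^8 × 1.625×10^-7 / 0.0204 = 924.1 N·m.
ω = 2π·36.5 = 229.3 rad/s, so P_max = T_max·ω = 2.119×10^5 W.

284 hp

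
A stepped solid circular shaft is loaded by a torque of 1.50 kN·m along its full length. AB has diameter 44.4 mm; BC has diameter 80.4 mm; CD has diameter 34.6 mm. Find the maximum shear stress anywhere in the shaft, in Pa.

Under the same torque, τ_max = 16T/(πd³) is largest where d is smallest — segment CD (d = 34.6 mm).
τ_max = 16·1500/(π·(0.0346)³) = 1.844×10^8 Pa.

1.84e8 Pa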